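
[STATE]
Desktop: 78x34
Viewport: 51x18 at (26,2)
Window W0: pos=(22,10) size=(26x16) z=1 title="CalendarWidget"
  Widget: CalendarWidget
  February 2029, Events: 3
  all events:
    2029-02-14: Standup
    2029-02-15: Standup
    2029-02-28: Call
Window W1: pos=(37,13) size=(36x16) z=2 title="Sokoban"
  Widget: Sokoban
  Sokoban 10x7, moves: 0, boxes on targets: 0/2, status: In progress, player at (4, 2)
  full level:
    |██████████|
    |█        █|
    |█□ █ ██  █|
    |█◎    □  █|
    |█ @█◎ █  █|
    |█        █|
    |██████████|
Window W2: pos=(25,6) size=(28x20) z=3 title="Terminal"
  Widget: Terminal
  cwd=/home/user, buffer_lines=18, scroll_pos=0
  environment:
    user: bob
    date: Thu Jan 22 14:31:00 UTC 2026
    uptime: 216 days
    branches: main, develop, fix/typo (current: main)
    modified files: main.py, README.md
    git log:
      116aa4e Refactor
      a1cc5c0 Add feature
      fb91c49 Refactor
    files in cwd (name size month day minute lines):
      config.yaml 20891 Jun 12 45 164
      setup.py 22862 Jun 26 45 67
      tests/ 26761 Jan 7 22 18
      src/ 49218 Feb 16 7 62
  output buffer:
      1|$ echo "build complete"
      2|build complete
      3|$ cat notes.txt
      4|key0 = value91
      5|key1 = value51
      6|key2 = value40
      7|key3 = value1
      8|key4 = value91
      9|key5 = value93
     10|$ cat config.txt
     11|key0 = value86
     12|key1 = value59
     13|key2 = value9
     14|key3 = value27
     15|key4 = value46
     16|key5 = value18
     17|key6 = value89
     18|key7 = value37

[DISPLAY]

                                                   
                                                   
                                                   
                                                   
━━━━━━━━━━━━━━━━━━━━━━━━━━┓                        
 Terminal                 ┃                        
──────────────────────────┨                        
$ echo "build complete"   ┃                        
build complete            ┃                        
$ cat notes.txt           ┃                        
key0 = value91            ┃                        
key1 = value51            ┃━━━━━━━━━━━━━━━━━━━┓    
key2 = value40            ┃                   ┃    
key3 = value1             ┃───────────────────┨    
key4 = value91            ┃                   ┃    
key5 = value93            ┃                   ┃    
$ cat config.txt          ┃                   ┃    
key0 = value86            ┃                   ┃    


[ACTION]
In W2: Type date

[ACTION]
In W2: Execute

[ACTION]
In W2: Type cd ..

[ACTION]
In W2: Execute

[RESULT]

                                                   
                                                   
                                                   
                                                   
━━━━━━━━━━━━━━━━━━━━━━━━━━┓                        
 Terminal                 ┃                        
──────────────────────────┨                        
key4 = value91            ┃                        
key5 = value93            ┃                        
$ cat config.txt          ┃                        
key0 = value86            ┃                        
key1 = value59            ┃━━━━━━━━━━━━━━━━━━━┓    
key2 = value9             ┃                   ┃    
key3 = value27            ┃───────────────────┨    
key4 = value46            ┃                   ┃    
key5 = value18            ┃                   ┃    
key6 = value89            ┃                   ┃    
key7 = value37            ┃                   ┃    


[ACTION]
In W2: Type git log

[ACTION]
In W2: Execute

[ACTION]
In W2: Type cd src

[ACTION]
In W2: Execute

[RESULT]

                                                   
                                                   
                                                   
                                                   
━━━━━━━━━━━━━━━━━━━━━━━━━━┓                        
 Terminal                 ┃                        
──────────────────────────┨                        
key3 = value27            ┃                        
key4 = value46            ┃                        
key5 = value18            ┃                        
key6 = value89            ┃                        
key7 = value37            ┃━━━━━━━━━━━━━━━━━━━┓    
$ date                    ┃                   ┃    
Thu Jan 22 14:31:00 UTC 20┃───────────────────┨    
$ cd ..                   ┃                   ┃    
                          ┃                   ┃    
$ git log                 ┃                   ┃    
116aa4e Refactor          ┃                   ┃    


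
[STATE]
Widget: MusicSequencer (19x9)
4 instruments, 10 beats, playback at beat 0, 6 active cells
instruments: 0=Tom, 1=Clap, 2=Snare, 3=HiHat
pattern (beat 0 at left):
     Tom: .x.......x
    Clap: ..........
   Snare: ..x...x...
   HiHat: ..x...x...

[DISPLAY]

      ▼123456789   
   Tom·█·······█   
  Clap··········   
 Snare··█···█···   
 HiHat··█···█···   
                   
                   
                   
                   


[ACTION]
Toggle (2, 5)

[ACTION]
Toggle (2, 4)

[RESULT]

      ▼123456789   
   Tom·█·······█   
  Clap··········   
 Snare··█·███···   
 HiHat··█···█···   
                   
                   
                   
                   


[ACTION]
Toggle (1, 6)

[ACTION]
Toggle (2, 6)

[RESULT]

      ▼123456789   
   Tom·█·······█   
  Clap······█···   
 Snare··█·██····   
 HiHat··█···█···   
                   
                   
                   
                   


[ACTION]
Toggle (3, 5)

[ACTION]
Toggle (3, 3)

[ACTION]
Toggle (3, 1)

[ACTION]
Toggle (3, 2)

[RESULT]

      ▼123456789   
   Tom·█·······█   
  Clap······█···   
 Snare··█·██····   
 HiHat·█·█·██···   
                   
                   
                   
                   


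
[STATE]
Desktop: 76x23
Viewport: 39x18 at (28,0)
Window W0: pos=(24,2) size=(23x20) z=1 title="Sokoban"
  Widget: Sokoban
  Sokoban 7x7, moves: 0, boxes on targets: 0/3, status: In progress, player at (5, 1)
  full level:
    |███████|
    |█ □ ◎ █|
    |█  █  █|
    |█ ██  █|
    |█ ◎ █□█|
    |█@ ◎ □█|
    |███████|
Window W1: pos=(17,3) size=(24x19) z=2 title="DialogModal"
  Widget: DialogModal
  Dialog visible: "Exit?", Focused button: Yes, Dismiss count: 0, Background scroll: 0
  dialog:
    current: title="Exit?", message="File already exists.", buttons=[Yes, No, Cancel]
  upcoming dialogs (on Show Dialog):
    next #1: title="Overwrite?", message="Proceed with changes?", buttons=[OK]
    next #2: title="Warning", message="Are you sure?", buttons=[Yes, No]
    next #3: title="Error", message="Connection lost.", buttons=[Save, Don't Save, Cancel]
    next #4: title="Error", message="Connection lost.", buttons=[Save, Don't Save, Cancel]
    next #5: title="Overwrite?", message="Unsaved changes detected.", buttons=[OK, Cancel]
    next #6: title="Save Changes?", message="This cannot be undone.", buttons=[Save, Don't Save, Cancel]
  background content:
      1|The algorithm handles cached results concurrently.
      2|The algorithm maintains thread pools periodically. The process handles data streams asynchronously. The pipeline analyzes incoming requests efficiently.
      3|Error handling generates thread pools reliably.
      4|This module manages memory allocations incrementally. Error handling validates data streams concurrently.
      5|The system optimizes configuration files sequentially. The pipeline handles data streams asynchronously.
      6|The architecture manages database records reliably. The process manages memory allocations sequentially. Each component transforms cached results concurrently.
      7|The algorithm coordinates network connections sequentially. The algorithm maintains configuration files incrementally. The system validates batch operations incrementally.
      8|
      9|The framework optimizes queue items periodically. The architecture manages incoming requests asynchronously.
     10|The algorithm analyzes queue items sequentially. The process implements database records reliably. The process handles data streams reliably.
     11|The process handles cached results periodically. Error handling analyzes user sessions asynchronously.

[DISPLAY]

                                       
                                       
━━━━━━━━━━━━━━━━━━┓                    
━━━━━━━━━━━━┓     ┃                    
al          ┃─────┨                    
────────────┨     ┃                    
thm handles ┃     ┃                    
thm maintain┃     ┃                    
ling generat┃     ┃                    
e manages me┃     ┃                    
 optimizes c┃     ┃                    
─────────┐ag┃     ┃                    
it?      │na┃     ┃                    
ready exi│  ┃     ┃                    
No   Canc│ze┃     ┃                    
─────────┘es┃     ┃                    
s handles ca┃     ┃                    
            ┃     ┃                    


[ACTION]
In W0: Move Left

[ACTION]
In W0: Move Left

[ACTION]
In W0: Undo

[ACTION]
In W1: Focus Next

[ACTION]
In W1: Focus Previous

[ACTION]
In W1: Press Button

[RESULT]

                                       
                                       
━━━━━━━━━━━━━━━━━━┓                    
━━━━━━━━━━━━┓     ┃                    
al          ┃─────┨                    
────────────┨     ┃                    
thm handles ┃     ┃                    
thm maintain┃     ┃                    
ling generat┃     ┃                    
e manages me┃     ┃                    
 optimizes c┃     ┃                    
ecture manag┃     ┃                    
thm coordina┃     ┃                    
            ┃     ┃                    
ork optimize┃     ┃                    
thm analyzes┃     ┃                    
s handles ca┃     ┃                    
            ┃     ┃                    


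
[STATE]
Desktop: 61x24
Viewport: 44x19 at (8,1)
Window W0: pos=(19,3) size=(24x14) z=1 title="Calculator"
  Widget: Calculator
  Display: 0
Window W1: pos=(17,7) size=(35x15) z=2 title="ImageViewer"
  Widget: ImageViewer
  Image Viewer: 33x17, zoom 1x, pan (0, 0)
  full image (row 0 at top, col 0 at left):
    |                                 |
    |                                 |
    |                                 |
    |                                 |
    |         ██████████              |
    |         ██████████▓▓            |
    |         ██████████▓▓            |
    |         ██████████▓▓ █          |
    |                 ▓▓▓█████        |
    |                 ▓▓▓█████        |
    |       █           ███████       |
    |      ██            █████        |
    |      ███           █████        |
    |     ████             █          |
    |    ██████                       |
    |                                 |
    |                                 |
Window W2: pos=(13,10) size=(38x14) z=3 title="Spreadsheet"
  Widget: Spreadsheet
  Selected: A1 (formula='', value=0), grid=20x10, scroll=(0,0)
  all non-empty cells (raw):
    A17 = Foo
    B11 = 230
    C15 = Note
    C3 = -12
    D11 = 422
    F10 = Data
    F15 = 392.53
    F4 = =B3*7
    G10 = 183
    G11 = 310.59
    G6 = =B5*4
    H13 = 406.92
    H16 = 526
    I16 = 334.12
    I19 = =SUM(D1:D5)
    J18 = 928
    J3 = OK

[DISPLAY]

                                            
                                            
           ┏━━━━━━━━━━━━━━━━━━━━━━┓         
           ┃ Calculator           ┃         
           ┠──────────────────────┨         
           ┃                     0┃         
         ┏━━━━━━━━━━━━━━━━━━━━━━━━━━━━━━━━━┓
         ┃ ImageViewer                     ┃
         ┠─────────────────────────────────┨
     ┏━━━━━━━━━━━━━━━━━━━━━━━━━━━━━━━━━━━━┓┃
     ┃ Spreadsheet                        ┃┃
     ┠────────────────────────────────────┨┃
     ┃A1:                                 ┃┃
     ┃       A       B       C       D    ┃┃
     ┃------------------------------------┃┃
     ┃  1      [0]       0       0       0┃┃
     ┃  2        0       0       0       0┃┃
     ┃  3        0       0     -12       0┃┃
     ┃  4        0       0       0       0┃┃


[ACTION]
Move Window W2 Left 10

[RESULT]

                                            
                                            
           ┏━━━━━━━━━━━━━━━━━━━━━━┓         
           ┃ Calculator           ┃         
           ┠──────────────────────┨         
           ┃                     0┃         
         ┏━━━━━━━━━━━━━━━━━━━━━━━━━━━━━━━━━┓
         ┃ ImageViewer                     ┃
         ┠─────────────────────────────────┨
━━━━━━━━━━━━━━━━━━━━━━━━━━━━━━━━┓          ┃
eadsheet                        ┃          ┃
────────────────────────────────┨          ┃
                                ┃          ┃
   A       B       C       D    ┃          ┃
--------------------------------┃          ┃
     [0]       0       0       0┃          ┃
       0       0       0       0┃          ┃
       0       0     -12       0┃██        ┃
       0       0       0       0┃██        ┃


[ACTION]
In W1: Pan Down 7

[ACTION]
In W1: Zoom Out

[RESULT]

                                            
                                            
           ┏━━━━━━━━━━━━━━━━━━━━━━┓         
           ┃ Calculator           ┃         
           ┠──────────────────────┨         
           ┃                     0┃         
         ┏━━━━━━━━━━━━━━━━━━━━━━━━━━━━━━━━━┓
         ┃ ImageViewer                     ┃
         ┠─────────────────────────────────┨
━━━━━━━━━━━━━━━━━━━━━━━━━━━━━━━━┓          ┃
eadsheet                        ┃██        ┃
────────────────────────────────┨██        ┃
                                ┃███       ┃
   A       B       C       D    ┃██        ┃
--------------------------------┃██        ┃
     [0]       0       0       0┃          ┃
       0       0       0       0┃          ┃
       0       0     -12       0┃          ┃
       0       0       0       0┃          ┃


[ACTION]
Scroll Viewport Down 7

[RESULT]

           ┠──────────────────────┨         
           ┃                     0┃         
         ┏━━━━━━━━━━━━━━━━━━━━━━━━━━━━━━━━━┓
         ┃ ImageViewer                     ┃
         ┠─────────────────────────────────┨
━━━━━━━━━━━━━━━━━━━━━━━━━━━━━━━━┓          ┃
eadsheet                        ┃██        ┃
────────────────────────────────┨██        ┃
                                ┃███       ┃
   A       B       C       D    ┃██        ┃
--------------------------------┃██        ┃
     [0]       0       0       0┃          ┃
       0       0       0       0┃          ┃
       0       0     -12       0┃          ┃
       0       0       0       0┃          ┃
       0       0       0       0┃          ┃
       0       0       0       0┃━━━━━━━━━━┛
       0       0       0       0┃           
━━━━━━━━━━━━━━━━━━━━━━━━━━━━━━━━┛           


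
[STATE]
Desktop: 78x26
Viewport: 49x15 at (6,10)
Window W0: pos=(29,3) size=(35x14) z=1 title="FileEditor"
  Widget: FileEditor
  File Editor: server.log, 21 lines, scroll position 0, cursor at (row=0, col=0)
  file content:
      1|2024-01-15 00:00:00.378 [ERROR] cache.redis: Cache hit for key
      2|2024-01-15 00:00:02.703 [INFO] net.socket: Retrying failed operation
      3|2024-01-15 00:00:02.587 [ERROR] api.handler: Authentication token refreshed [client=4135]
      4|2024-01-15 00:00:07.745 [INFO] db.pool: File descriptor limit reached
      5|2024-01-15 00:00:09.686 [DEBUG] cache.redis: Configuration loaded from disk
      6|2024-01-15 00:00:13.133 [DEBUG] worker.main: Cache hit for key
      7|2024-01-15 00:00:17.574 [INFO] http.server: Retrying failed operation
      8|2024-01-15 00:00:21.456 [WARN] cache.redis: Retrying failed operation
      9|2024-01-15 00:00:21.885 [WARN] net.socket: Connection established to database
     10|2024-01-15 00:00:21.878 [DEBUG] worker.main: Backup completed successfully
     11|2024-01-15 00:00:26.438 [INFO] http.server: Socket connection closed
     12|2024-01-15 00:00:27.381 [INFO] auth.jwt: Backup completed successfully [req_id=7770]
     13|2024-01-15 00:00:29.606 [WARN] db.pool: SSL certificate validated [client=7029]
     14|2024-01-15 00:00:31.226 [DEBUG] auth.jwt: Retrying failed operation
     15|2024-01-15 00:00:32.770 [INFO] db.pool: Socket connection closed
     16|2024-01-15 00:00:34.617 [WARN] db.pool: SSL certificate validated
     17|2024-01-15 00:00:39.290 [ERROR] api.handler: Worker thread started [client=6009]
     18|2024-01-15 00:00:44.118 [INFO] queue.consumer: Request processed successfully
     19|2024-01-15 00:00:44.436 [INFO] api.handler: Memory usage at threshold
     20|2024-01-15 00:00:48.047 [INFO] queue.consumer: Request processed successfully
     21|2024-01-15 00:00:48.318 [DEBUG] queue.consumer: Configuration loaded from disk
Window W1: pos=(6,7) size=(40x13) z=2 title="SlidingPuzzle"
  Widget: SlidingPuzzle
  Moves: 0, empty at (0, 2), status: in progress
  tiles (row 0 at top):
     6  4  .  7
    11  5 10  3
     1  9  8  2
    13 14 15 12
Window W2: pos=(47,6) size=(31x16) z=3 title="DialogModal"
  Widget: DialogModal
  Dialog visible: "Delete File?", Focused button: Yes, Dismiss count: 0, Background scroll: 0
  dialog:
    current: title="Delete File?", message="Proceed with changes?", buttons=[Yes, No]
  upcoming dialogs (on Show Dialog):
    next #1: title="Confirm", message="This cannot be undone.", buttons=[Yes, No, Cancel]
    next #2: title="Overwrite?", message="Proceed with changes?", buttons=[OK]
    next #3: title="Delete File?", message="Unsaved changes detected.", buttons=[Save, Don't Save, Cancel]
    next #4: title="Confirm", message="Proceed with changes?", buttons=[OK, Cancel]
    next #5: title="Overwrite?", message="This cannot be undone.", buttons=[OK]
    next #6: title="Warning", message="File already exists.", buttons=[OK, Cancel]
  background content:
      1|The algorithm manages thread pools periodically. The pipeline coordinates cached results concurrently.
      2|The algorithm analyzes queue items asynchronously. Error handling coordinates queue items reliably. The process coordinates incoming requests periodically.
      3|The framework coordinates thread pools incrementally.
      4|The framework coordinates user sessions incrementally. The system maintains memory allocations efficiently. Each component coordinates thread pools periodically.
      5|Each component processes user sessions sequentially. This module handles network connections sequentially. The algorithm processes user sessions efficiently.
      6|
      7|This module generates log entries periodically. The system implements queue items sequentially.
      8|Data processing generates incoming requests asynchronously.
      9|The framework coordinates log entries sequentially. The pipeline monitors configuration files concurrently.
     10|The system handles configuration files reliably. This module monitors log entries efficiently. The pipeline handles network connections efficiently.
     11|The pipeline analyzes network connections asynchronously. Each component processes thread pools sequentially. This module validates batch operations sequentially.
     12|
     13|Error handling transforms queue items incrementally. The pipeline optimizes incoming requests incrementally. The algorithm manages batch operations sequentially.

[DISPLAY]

┃┌────┬────┬────┬────┐                 ┃:┃The alg
┃│  6 │  4 │    │  7 │                 ┃:┃The fra
┃├────┼────┼────┼────┤                 ┃:┃Th┌────
┃│ 11 │  5 │ 10 │  3 │                 ┃:┃Ea│    
┃├────┼────┼────┼────┤                 ┃:┃  │ Pro
┃│  1 │  9 │  8 │  2 │                 ┃:┃Th│    
┃├────┼────┼────┼────┤                 ┃━┃Da└────
┃│ 13 │ 14 │ 15 │ 12 │                 ┃ ┃The fra
┃└────┴────┴────┴────┘                 ┃ ┃The sys
┗━━━━━━━━━━━━━━━━━━━━━━━━━━━━━━━━━━━━━━┛ ┃The pip
                                         ┃       
                                         ┗━━━━━━━
                                                 
                                                 
                                                 


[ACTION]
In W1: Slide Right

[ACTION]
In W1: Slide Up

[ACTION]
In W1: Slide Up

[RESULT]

┃┌────┬────┬────┬────┐                 ┃:┃The alg
┃│  6 │  5 │  4 │  7 │                 ┃:┃The fra
┃├────┼────┼────┼────┤                 ┃:┃Th┌────
┃│ 11 │  9 │ 10 │  3 │                 ┃:┃Ea│    
┃├────┼────┼────┼────┤                 ┃:┃  │ Pro
┃│  1 │    │  8 │  2 │                 ┃:┃Th│    
┃├────┼────┼────┼────┤                 ┃━┃Da└────
┃│ 13 │ 14 │ 15 │ 12 │                 ┃ ┃The fra
┃└────┴────┴────┴────┘                 ┃ ┃The sys
┗━━━━━━━━━━━━━━━━━━━━━━━━━━━━━━━━━━━━━━┛ ┃The pip
                                         ┃       
                                         ┗━━━━━━━
                                                 
                                                 
                                                 


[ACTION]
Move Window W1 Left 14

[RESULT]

┬────┬────┬────┐                 ┃ 00:00:┃The alg
│  5 │  4 │  7 │                 ┃ 00:00:┃The fra
┼────┼────┼────┤                 ┃ 00:00:┃Th┌────
│  9 │ 10 │  3 │                 ┃ 00:00:┃Ea│    
┼────┼────┼────┤                 ┃ 00:00:┃  │ Pro
│    │  8 │  2 │                 ┃ 00:00:┃Th│    
┼────┼────┼────┤                 ┃━━━━━━━┃Da└────
│ 14 │ 15 │ 12 │                 ┃       ┃The fra
┴────┴────┴────┘                 ┃       ┃The sys
━━━━━━━━━━━━━━━━━━━━━━━━━━━━━━━━━┛       ┃The pip
                                         ┃       
                                         ┗━━━━━━━
                                                 
                                                 
                                                 


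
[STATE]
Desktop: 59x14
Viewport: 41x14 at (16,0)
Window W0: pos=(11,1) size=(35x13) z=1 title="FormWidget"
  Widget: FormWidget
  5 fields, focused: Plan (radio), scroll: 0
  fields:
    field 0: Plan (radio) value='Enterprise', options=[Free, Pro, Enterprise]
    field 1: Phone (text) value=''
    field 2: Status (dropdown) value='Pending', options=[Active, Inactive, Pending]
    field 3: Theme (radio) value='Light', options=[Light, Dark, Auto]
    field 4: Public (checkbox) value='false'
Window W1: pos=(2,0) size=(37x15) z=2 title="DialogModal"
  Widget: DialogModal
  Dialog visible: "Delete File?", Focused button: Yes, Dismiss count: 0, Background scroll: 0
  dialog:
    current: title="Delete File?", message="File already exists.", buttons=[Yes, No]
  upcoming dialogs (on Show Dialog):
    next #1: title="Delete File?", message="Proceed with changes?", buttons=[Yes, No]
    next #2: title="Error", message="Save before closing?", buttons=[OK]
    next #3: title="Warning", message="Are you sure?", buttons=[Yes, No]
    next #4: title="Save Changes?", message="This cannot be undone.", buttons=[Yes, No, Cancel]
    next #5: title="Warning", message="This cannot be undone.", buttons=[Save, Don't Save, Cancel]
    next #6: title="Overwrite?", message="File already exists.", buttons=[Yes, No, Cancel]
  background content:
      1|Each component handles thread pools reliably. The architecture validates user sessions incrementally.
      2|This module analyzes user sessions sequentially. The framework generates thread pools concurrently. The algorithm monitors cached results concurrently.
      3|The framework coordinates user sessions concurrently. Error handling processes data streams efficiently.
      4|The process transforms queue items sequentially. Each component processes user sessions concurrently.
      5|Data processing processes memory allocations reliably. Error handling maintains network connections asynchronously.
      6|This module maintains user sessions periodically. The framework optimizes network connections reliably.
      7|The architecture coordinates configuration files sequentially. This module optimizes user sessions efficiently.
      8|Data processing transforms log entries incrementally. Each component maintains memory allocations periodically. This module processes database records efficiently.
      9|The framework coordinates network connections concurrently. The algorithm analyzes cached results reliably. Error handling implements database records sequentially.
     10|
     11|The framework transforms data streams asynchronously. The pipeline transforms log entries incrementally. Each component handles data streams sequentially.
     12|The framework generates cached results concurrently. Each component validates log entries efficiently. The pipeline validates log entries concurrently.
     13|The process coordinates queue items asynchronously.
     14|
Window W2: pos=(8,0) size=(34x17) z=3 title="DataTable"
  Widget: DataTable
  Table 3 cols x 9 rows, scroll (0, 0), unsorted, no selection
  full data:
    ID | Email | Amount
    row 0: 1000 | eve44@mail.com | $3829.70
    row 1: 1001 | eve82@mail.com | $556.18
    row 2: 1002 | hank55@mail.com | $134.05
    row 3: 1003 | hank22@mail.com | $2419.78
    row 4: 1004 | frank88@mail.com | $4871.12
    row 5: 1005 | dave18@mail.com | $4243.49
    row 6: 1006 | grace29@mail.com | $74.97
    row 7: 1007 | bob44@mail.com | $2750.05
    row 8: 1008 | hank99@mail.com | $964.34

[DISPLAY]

━━━━━━━━━━━━━━━━━━━━━━━━━┓               
ble                      ┃━━━┓           
─────────────────────────┨   ┃           
ail           │Amount    ┃───┨           
──────────────┼────────  ┃o  ┃           
e44@mail.com  │$3829.70  ┃  ]┃           
e82@mail.com  │$556.18   ┃ ▼]┃           
nk55@mail.com │$134.05   ┃ark┃           
nk22@mail.com │$2419.78  ┃   ┃           
ank88@mail.com│$4871.12  ┃   ┃           
ve18@mail.com │$4243.49  ┃   ┃           
ace29@mail.com│$74.97    ┃   ┃           
b44@mail.com  │$2750.05  ┃   ┃           
nk99@mail.com │$964.34   ┃━━━┛           


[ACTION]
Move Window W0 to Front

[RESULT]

━━━━━━━━━━━━━━━━━━━━━━━━━┓               
━━━━━━━━━━━━━━━━━━━━━━━━━━━━━┓           
mWidget                      ┃           
─────────────────────────────┨           
an:       ( ) Free  ( ) Pro  ┃           
one:      [                 ]┃           
atus:     [Pending         ▼]┃           
eme:      (●) Light  ( ) Dark┃           
blic:     [ ]                ┃           
                             ┃           
                             ┃           
                             ┃           
                             ┃           
━━━━━━━━━━━━━━━━━━━━━━━━━━━━━┛           


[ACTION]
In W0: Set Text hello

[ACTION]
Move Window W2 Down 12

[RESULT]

ail           │Amount    ┃               
━━━━━━━━━━━━━━━━━━━━━━━━━━━━━┓           
mWidget                      ┃           
─────────────────────────────┨           
an:       ( ) Free  ( ) Pro  ┃           
one:      [                 ]┃           
atus:     [Pending         ▼]┃           
eme:      (●) Light  ( ) Dark┃           
blic:     [ ]                ┃           
                             ┃           
                             ┃           
                             ┃           
                             ┃           
━━━━━━━━━━━━━━━━━━━━━━━━━━━━━┛           


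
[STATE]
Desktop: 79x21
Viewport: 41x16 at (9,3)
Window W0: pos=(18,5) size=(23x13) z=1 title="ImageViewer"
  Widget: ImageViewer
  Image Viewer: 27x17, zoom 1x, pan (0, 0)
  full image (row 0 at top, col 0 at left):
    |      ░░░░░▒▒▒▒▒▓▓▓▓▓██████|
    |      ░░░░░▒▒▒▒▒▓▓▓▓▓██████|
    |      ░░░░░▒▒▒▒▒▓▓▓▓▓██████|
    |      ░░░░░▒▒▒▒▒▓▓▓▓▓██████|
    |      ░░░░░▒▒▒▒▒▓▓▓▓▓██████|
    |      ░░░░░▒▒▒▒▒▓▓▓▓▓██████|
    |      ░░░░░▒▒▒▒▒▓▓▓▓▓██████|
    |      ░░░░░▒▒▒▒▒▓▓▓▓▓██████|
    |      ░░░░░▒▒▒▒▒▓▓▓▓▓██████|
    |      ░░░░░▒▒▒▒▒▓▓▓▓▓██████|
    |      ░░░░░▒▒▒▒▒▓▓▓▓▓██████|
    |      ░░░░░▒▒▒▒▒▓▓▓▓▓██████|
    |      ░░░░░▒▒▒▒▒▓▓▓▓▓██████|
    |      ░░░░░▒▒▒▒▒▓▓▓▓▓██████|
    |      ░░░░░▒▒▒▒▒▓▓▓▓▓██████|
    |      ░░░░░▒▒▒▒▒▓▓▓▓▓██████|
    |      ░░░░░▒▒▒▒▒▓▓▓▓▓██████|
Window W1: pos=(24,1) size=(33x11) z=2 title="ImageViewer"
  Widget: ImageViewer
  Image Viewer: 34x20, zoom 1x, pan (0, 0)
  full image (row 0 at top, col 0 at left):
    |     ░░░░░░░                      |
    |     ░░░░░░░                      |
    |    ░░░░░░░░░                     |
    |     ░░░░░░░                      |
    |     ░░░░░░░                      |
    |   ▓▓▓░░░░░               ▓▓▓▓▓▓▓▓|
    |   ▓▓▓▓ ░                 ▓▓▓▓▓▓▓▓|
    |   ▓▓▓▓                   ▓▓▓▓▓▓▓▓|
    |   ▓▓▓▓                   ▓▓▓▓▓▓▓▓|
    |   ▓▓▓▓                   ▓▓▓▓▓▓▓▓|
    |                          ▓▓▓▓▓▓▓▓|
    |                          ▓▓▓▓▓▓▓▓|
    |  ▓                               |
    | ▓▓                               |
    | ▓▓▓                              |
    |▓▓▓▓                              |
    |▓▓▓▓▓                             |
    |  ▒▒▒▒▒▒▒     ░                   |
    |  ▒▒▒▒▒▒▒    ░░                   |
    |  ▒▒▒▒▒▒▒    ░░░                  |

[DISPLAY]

               ┠─────────────────────────
               ┃     ░░░░░░░             
         ┏━━━━━┃     ░░░░░░░             
         ┃ Imag┃    ░░░░░░░░░            
         ┠─────┃     ░░░░░░░             
         ┃     ┃     ░░░░░░░             
         ┃     ┃   ▓▓▓░░░░░              
         ┃     ┃   ▓▓▓▓ ░                
         ┃     ┗━━━━━━━━━━━━━━━━━━━━━━━━━
         ┃      ░░░░░▒▒▒▒▒▓▓▓▓▓┃         
         ┃      ░░░░░▒▒▒▒▒▓▓▓▓▓┃         
         ┃      ░░░░░▒▒▒▒▒▓▓▓▓▓┃         
         ┃      ░░░░░▒▒▒▒▒▓▓▓▓▓┃         
         ┃      ░░░░░▒▒▒▒▒▓▓▓▓▓┃         
         ┗━━━━━━━━━━━━━━━━━━━━━┛         
                                         


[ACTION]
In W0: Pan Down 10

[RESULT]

               ┠─────────────────────────
               ┃     ░░░░░░░             
         ┏━━━━━┃     ░░░░░░░             
         ┃ Imag┃    ░░░░░░░░░            
         ┠─────┃     ░░░░░░░             
         ┃     ┃     ░░░░░░░             
         ┃     ┃   ▓▓▓░░░░░              
         ┃     ┃   ▓▓▓▓ ░                
         ┃     ┗━━━━━━━━━━━━━━━━━━━━━━━━━
         ┃      ░░░░░▒▒▒▒▒▓▓▓▓▓┃         
         ┃      ░░░░░▒▒▒▒▒▓▓▓▓▓┃         
         ┃      ░░░░░▒▒▒▒▒▓▓▓▓▓┃         
         ┃                     ┃         
         ┃                     ┃         
         ┗━━━━━━━━━━━━━━━━━━━━━┛         
                                         


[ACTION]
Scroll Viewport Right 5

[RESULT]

          ┠──────────────────────────────
          ┃     ░░░░░░░                  
    ┏━━━━━┃     ░░░░░░░                  
    ┃ Imag┃    ░░░░░░░░░                 
    ┠─────┃     ░░░░░░░                  
    ┃     ┃     ░░░░░░░                  
    ┃     ┃   ▓▓▓░░░░░               ▓▓▓▓
    ┃     ┃   ▓▓▓▓ ░                 ▓▓▓▓
    ┃     ┗━━━━━━━━━━━━━━━━━━━━━━━━━━━━━━
    ┃      ░░░░░▒▒▒▒▒▓▓▓▓▓┃              
    ┃      ░░░░░▒▒▒▒▒▓▓▓▓▓┃              
    ┃      ░░░░░▒▒▒▒▒▓▓▓▓▓┃              
    ┃                     ┃              
    ┃                     ┃              
    ┗━━━━━━━━━━━━━━━━━━━━━┛              
                                         


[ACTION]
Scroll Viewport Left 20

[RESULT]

                        ┠────────────────
                        ┃     ░░░░░░░    
                  ┏━━━━━┃     ░░░░░░░    
                  ┃ Imag┃    ░░░░░░░░░   
                  ┠─────┃     ░░░░░░░    
                  ┃     ┃     ░░░░░░░    
                  ┃     ┃   ▓▓▓░░░░░     
                  ┃     ┃   ▓▓▓▓ ░       
                  ┃     ┗━━━━━━━━━━━━━━━━
                  ┃      ░░░░░▒▒▒▒▒▓▓▓▓▓┃
                  ┃      ░░░░░▒▒▒▒▒▓▓▓▓▓┃
                  ┃      ░░░░░▒▒▒▒▒▓▓▓▓▓┃
                  ┃                     ┃
                  ┃                     ┃
                  ┗━━━━━━━━━━━━━━━━━━━━━┛
                                         


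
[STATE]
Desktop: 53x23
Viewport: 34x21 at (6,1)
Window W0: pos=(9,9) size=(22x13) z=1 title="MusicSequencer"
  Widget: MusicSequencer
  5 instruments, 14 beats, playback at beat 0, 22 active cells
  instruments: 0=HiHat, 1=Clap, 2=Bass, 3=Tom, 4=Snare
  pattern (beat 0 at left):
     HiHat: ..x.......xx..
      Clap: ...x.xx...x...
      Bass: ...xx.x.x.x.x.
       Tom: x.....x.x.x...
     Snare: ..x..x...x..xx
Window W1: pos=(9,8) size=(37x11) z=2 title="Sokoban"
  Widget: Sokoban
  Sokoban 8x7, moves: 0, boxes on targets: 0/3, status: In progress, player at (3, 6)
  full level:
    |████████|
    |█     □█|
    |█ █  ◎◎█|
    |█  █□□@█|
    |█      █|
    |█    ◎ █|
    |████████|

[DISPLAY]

                                  
                                  
                                  
                                  
                                  
                                  
                                  
   ┏━━━━━━━━━━━━━━━━━━━━━━━━━━━━━━
   ┃ Sokoban                      
   ┠──────────────────────────────
   ┃████████                      
   ┃█     □█                      
   ┃█ █  ◎◎█                      
   ┃█  █□□@█                      
   ┃█      █                      
   ┃█    ◎ █                      
   ┃████████                      
   ┗━━━━━━━━━━━━━━━━━━━━━━━━━━━━━━
   ┃                    ┃         
   ┃                    ┃         
   ┗━━━━━━━━━━━━━━━━━━━━┛         


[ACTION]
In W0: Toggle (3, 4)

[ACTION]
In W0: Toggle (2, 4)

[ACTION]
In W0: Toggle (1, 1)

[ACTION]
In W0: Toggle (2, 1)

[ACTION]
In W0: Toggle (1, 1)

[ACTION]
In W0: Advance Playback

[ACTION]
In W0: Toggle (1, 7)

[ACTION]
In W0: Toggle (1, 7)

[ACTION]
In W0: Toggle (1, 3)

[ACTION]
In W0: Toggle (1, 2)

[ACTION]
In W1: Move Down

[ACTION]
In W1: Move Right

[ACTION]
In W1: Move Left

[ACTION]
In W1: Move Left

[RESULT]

                                  
                                  
                                  
                                  
                                  
                                  
                                  
   ┏━━━━━━━━━━━━━━━━━━━━━━━━━━━━━━
   ┃ Sokoban                      
   ┠──────────────────────────────
   ┃████████                      
   ┃█     □█                      
   ┃█ █  ◎◎█                      
   ┃█  █□□ █                      
   ┃█   @  █                      
   ┃█    ◎ █                      
   ┃████████                      
   ┗━━━━━━━━━━━━━━━━━━━━━━━━━━━━━━
   ┃                    ┃         
   ┃                    ┃         
   ┗━━━━━━━━━━━━━━━━━━━━┛         
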